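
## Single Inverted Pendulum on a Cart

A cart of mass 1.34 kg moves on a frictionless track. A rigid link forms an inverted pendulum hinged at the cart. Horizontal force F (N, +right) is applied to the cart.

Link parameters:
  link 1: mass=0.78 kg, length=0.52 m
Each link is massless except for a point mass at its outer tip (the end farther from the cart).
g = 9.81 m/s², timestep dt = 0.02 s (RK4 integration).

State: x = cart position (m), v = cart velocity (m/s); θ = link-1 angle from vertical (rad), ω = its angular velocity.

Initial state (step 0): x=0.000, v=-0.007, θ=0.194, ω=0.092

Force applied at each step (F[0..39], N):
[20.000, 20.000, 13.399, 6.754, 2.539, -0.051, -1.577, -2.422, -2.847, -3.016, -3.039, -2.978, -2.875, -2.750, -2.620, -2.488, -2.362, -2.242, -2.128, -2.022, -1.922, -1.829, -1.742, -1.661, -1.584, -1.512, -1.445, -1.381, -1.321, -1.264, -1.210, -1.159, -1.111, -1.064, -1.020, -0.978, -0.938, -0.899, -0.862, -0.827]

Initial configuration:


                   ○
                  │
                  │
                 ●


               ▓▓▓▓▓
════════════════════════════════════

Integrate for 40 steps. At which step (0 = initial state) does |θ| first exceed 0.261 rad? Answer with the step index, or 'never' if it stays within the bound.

apply F[0]=+20.000 → step 1: x=0.003, v=0.264, θ=0.191, ω=-0.347
apply F[1]=+20.000 → step 2: x=0.011, v=0.537, θ=0.180, ω=-0.792
apply F[2]=+13.399 → step 3: x=0.023, v=0.715, θ=0.162, ω=-1.067
apply F[3]=+6.754 → step 4: x=0.038, v=0.799, θ=0.139, ω=-1.170
apply F[4]=+2.539 → step 5: x=0.054, v=0.824, θ=0.116, ω=-1.168
apply F[5]=-0.051 → step 6: x=0.071, v=0.812, θ=0.093, ω=-1.106
apply F[6]=-1.577 → step 7: x=0.087, v=0.780, θ=0.072, ω=-1.014
apply F[7]=-2.422 → step 8: x=0.102, v=0.737, θ=0.053, ω=-0.908
apply F[8]=-2.847 → step 9: x=0.116, v=0.690, θ=0.036, ω=-0.801
apply F[9]=-3.016 → step 10: x=0.129, v=0.642, θ=0.021, ω=-0.698
apply F[10]=-3.039 → step 11: x=0.142, v=0.595, θ=0.008, ω=-0.602
apply F[11]=-2.978 → step 12: x=0.153, v=0.550, θ=-0.003, ω=-0.516
apply F[12]=-2.875 → step 13: x=0.164, v=0.508, θ=-0.013, ω=-0.438
apply F[13]=-2.750 → step 14: x=0.174, v=0.469, θ=-0.021, ω=-0.369
apply F[14]=-2.620 → step 15: x=0.183, v=0.433, θ=-0.028, ω=-0.309
apply F[15]=-2.488 → step 16: x=0.191, v=0.399, θ=-0.034, ω=-0.256
apply F[16]=-2.362 → step 17: x=0.199, v=0.368, θ=-0.038, ω=-0.210
apply F[17]=-2.242 → step 18: x=0.206, v=0.339, θ=-0.042, ω=-0.169
apply F[18]=-2.128 → step 19: x=0.212, v=0.312, θ=-0.045, ω=-0.134
apply F[19]=-2.022 → step 20: x=0.218, v=0.287, θ=-0.047, ω=-0.104
apply F[20]=-1.922 → step 21: x=0.224, v=0.264, θ=-0.049, ω=-0.078
apply F[21]=-1.829 → step 22: x=0.229, v=0.243, θ=-0.050, ω=-0.055
apply F[22]=-1.742 → step 23: x=0.233, v=0.223, θ=-0.051, ω=-0.035
apply F[23]=-1.661 → step 24: x=0.238, v=0.204, θ=-0.052, ω=-0.019
apply F[24]=-1.584 → step 25: x=0.242, v=0.186, θ=-0.052, ω=-0.004
apply F[25]=-1.512 → step 26: x=0.245, v=0.169, θ=-0.052, ω=0.008
apply F[26]=-1.445 → step 27: x=0.248, v=0.154, θ=-0.052, ω=0.018
apply F[27]=-1.381 → step 28: x=0.251, v=0.139, θ=-0.051, ω=0.027
apply F[28]=-1.321 → step 29: x=0.254, v=0.125, θ=-0.051, ω=0.034
apply F[29]=-1.264 → step 30: x=0.256, v=0.112, θ=-0.050, ω=0.041
apply F[30]=-1.210 → step 31: x=0.258, v=0.100, θ=-0.049, ω=0.046
apply F[31]=-1.159 → step 32: x=0.260, v=0.088, θ=-0.048, ω=0.050
apply F[32]=-1.111 → step 33: x=0.262, v=0.077, θ=-0.047, ω=0.053
apply F[33]=-1.064 → step 34: x=0.263, v=0.066, θ=-0.046, ω=0.056
apply F[34]=-1.020 → step 35: x=0.265, v=0.056, θ=-0.045, ω=0.058
apply F[35]=-0.978 → step 36: x=0.266, v=0.047, θ=-0.044, ω=0.060
apply F[36]=-0.938 → step 37: x=0.267, v=0.038, θ=-0.043, ω=0.061
apply F[37]=-0.899 → step 38: x=0.267, v=0.029, θ=-0.041, ω=0.061
apply F[38]=-0.862 → step 39: x=0.268, v=0.021, θ=-0.040, ω=0.062
apply F[39]=-0.827 → step 40: x=0.268, v=0.013, θ=-0.039, ω=0.062
max |θ| = 0.194 ≤ 0.261 over all 41 states.

Answer: never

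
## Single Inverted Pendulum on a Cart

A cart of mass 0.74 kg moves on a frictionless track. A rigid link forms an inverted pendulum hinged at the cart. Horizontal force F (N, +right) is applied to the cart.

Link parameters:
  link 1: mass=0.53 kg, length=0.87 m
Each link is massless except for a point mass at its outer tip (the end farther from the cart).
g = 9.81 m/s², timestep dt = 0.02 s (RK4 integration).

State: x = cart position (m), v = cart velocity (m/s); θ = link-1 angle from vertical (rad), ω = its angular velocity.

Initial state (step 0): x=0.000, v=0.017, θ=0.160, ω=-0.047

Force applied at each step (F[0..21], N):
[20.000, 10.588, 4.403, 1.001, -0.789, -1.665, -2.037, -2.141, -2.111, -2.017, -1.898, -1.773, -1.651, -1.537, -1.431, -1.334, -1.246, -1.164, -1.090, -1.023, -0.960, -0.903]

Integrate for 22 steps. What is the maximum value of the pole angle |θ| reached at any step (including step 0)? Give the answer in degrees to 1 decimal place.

apply F[0]=+20.000 → step 1: x=0.005, v=0.527, θ=0.154, ω=-0.590
apply F[1]=+10.588 → step 2: x=0.019, v=0.790, θ=0.139, ω=-0.856
apply F[2]=+4.403 → step 3: x=0.035, v=0.891, θ=0.121, ω=-0.942
apply F[3]=+1.001 → step 4: x=0.053, v=0.903, θ=0.102, ω=-0.931
apply F[4]=-0.789 → step 5: x=0.071, v=0.870, θ=0.084, ω=-0.872
apply F[5]=-1.665 → step 6: x=0.088, v=0.815, θ=0.068, ω=-0.792
apply F[6]=-2.037 → step 7: x=0.104, v=0.752, θ=0.053, ω=-0.707
apply F[7]=-2.141 → step 8: x=0.118, v=0.688, θ=0.040, ω=-0.623
apply F[8]=-2.111 → step 9: x=0.131, v=0.627, θ=0.028, ω=-0.544
apply F[9]=-2.017 → step 10: x=0.143, v=0.569, θ=0.018, ω=-0.473
apply F[10]=-1.898 → step 11: x=0.154, v=0.516, θ=0.009, ω=-0.409
apply F[11]=-1.773 → step 12: x=0.164, v=0.468, θ=0.001, ω=-0.352
apply F[12]=-1.651 → step 13: x=0.173, v=0.423, θ=-0.005, ω=-0.302
apply F[13]=-1.537 → step 14: x=0.181, v=0.383, θ=-0.011, ω=-0.257
apply F[14]=-1.431 → step 15: x=0.188, v=0.346, θ=-0.016, ω=-0.218
apply F[15]=-1.334 → step 16: x=0.195, v=0.312, θ=-0.020, ω=-0.183
apply F[16]=-1.246 → step 17: x=0.201, v=0.282, θ=-0.023, ω=-0.152
apply F[17]=-1.164 → step 18: x=0.206, v=0.254, θ=-0.026, ω=-0.126
apply F[18]=-1.090 → step 19: x=0.211, v=0.228, θ=-0.028, ω=-0.102
apply F[19]=-1.023 → step 20: x=0.215, v=0.204, θ=-0.030, ω=-0.082
apply F[20]=-0.960 → step 21: x=0.219, v=0.183, θ=-0.031, ω=-0.064
apply F[21]=-0.903 → step 22: x=0.222, v=0.163, θ=-0.032, ω=-0.048
Max |angle| over trajectory = 0.160 rad = 9.2°.

Answer: 9.2°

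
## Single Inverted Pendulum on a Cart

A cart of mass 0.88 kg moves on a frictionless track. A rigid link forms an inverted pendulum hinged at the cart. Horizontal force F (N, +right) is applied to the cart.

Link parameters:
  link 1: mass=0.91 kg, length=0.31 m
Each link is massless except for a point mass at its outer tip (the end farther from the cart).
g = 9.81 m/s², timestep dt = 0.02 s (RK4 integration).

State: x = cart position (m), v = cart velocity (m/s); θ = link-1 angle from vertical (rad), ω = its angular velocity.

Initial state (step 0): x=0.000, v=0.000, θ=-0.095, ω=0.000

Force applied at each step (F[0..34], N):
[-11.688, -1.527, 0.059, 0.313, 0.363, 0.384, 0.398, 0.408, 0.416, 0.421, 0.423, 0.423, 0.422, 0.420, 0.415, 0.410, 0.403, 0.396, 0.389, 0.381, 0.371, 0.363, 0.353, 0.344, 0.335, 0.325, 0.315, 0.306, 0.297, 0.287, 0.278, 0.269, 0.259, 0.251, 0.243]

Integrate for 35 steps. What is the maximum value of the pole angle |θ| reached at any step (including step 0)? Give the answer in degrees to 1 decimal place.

Answer: 5.4°

Derivation:
apply F[0]=-11.688 → step 1: x=-0.002, v=-0.245, θ=-0.088, ω=0.728
apply F[1]=-1.527 → step 2: x=-0.008, v=-0.264, θ=-0.073, ω=0.737
apply F[2]=+0.059 → step 3: x=-0.013, v=-0.249, θ=-0.059, ω=0.649
apply F[3]=+0.313 → step 4: x=-0.017, v=-0.231, θ=-0.047, ω=0.558
apply F[4]=+0.363 → step 5: x=-0.022, v=-0.215, θ=-0.037, ω=0.478
apply F[5]=+0.384 → step 6: x=-0.026, v=-0.199, θ=-0.028, ω=0.408
apply F[6]=+0.398 → step 7: x=-0.030, v=-0.186, θ=-0.021, ω=0.348
apply F[7]=+0.408 → step 8: x=-0.033, v=-0.173, θ=-0.014, ω=0.296
apply F[8]=+0.416 → step 9: x=-0.037, v=-0.161, θ=-0.009, ω=0.251
apply F[9]=+0.421 → step 10: x=-0.040, v=-0.150, θ=-0.004, ω=0.212
apply F[10]=+0.423 → step 11: x=-0.043, v=-0.140, θ=-0.000, ω=0.179
apply F[11]=+0.423 → step 12: x=-0.046, v=-0.131, θ=0.003, ω=0.150
apply F[12]=+0.422 → step 13: x=-0.048, v=-0.122, θ=0.006, ω=0.125
apply F[13]=+0.420 → step 14: x=-0.050, v=-0.114, θ=0.008, ω=0.103
apply F[14]=+0.415 → step 15: x=-0.053, v=-0.107, θ=0.010, ω=0.085
apply F[15]=+0.410 → step 16: x=-0.055, v=-0.100, θ=0.012, ω=0.069
apply F[16]=+0.403 → step 17: x=-0.057, v=-0.093, θ=0.013, ω=0.055
apply F[17]=+0.396 → step 18: x=-0.058, v=-0.087, θ=0.014, ω=0.043
apply F[18]=+0.389 → step 19: x=-0.060, v=-0.081, θ=0.015, ω=0.033
apply F[19]=+0.381 → step 20: x=-0.062, v=-0.075, θ=0.015, ω=0.024
apply F[20]=+0.371 → step 21: x=-0.063, v=-0.070, θ=0.016, ω=0.017
apply F[21]=+0.363 → step 22: x=-0.064, v=-0.065, θ=0.016, ω=0.010
apply F[22]=+0.353 → step 23: x=-0.066, v=-0.060, θ=0.016, ω=0.005
apply F[23]=+0.344 → step 24: x=-0.067, v=-0.055, θ=0.016, ω=0.000
apply F[24]=+0.335 → step 25: x=-0.068, v=-0.051, θ=0.016, ω=-0.003
apply F[25]=+0.325 → step 26: x=-0.069, v=-0.047, θ=0.016, ω=-0.007
apply F[26]=+0.315 → step 27: x=-0.070, v=-0.043, θ=0.016, ω=-0.009
apply F[27]=+0.306 → step 28: x=-0.071, v=-0.039, θ=0.016, ω=-0.012
apply F[28]=+0.297 → step 29: x=-0.071, v=-0.035, θ=0.015, ω=-0.014
apply F[29]=+0.287 → step 30: x=-0.072, v=-0.032, θ=0.015, ω=-0.015
apply F[30]=+0.278 → step 31: x=-0.073, v=-0.029, θ=0.015, ω=-0.016
apply F[31]=+0.269 → step 32: x=-0.073, v=-0.026, θ=0.014, ω=-0.017
apply F[32]=+0.259 → step 33: x=-0.074, v=-0.023, θ=0.014, ω=-0.018
apply F[33]=+0.251 → step 34: x=-0.074, v=-0.020, θ=0.014, ω=-0.019
apply F[34]=+0.243 → step 35: x=-0.074, v=-0.017, θ=0.013, ω=-0.019
Max |angle| over trajectory = 0.095 rad = 5.4°.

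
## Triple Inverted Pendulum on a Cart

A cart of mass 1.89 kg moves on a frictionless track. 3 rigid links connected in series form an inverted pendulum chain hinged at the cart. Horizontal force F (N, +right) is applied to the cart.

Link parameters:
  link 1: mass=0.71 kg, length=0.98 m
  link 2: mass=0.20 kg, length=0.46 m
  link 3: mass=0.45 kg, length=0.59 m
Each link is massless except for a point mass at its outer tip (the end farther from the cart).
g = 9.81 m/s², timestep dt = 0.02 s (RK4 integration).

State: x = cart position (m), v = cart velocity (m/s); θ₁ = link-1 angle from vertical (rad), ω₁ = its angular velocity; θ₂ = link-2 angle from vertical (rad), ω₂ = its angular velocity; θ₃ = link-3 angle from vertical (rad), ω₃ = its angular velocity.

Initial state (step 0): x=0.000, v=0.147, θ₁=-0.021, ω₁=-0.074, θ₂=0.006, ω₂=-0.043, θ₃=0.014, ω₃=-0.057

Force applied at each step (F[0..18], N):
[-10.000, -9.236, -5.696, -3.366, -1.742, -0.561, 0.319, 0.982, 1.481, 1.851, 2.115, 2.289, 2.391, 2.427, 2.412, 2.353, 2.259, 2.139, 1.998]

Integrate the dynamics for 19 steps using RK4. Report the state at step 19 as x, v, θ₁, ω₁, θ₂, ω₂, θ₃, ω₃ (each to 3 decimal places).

Answer: x=-0.023, v=0.081, θ₁=0.019, ω₁=-0.014, θ₂=0.011, ω₂=-0.006, θ₃=0.009, ω₃=-0.010

Derivation:
apply F[0]=-10.000 → step 1: x=0.002, v=0.044, θ₁=-0.022, ω₁=0.022, θ₂=0.005, ω₂=-0.028, θ₃=0.013, ω₃=-0.048
apply F[1]=-9.236 → step 2: x=0.002, v=-0.051, θ₁=-0.020, ω₁=0.109, θ₂=0.005, ω₂=-0.014, θ₃=0.012, ω₃=-0.040
apply F[2]=-5.696 → step 3: x=0.000, v=-0.108, θ₁=-0.018, ω₁=0.160, θ₂=0.005, ω₂=-0.001, θ₃=0.011, ω₃=-0.033
apply F[3]=-3.366 → step 4: x=-0.002, v=-0.141, θ₁=-0.014, ω₁=0.187, θ₂=0.005, ω₂=0.010, θ₃=0.011, ω₃=-0.026
apply F[4]=-1.742 → step 5: x=-0.005, v=-0.158, θ₁=-0.010, ω₁=0.198, θ₂=0.005, ω₂=0.018, θ₃=0.010, ω₃=-0.020
apply F[5]=-0.561 → step 6: x=-0.008, v=-0.163, θ₁=-0.006, ω₁=0.199, θ₂=0.006, ω₂=0.025, θ₃=0.010, ω₃=-0.015
apply F[6]=+0.319 → step 7: x=-0.012, v=-0.159, θ₁=-0.002, ω₁=0.192, θ₂=0.006, ω₂=0.029, θ₃=0.010, ω₃=-0.011
apply F[7]=+0.982 → step 8: x=-0.015, v=-0.149, θ₁=0.001, ω₁=0.180, θ₂=0.007, ω₂=0.031, θ₃=0.010, ω₃=-0.007
apply F[8]=+1.481 → step 9: x=-0.018, v=-0.133, θ₁=0.005, ω₁=0.165, θ₂=0.007, ω₂=0.032, θ₃=0.009, ω₃=-0.004
apply F[9]=+1.851 → step 10: x=-0.020, v=-0.115, θ₁=0.008, ω₁=0.147, θ₂=0.008, ω₂=0.031, θ₃=0.009, ω₃=-0.003
apply F[10]=+2.115 → step 11: x=-0.022, v=-0.094, θ₁=0.011, ω₁=0.127, θ₂=0.009, ω₂=0.030, θ₃=0.009, ω₃=-0.001
apply F[11]=+2.289 → step 12: x=-0.024, v=-0.071, θ₁=0.013, ω₁=0.107, θ₂=0.009, ω₂=0.027, θ₃=0.009, ω₃=-0.001
apply F[12]=+2.391 → step 13: x=-0.025, v=-0.048, θ₁=0.015, ω₁=0.087, θ₂=0.010, ω₂=0.023, θ₃=0.009, ω₃=-0.001
apply F[13]=+2.427 → step 14: x=-0.026, v=-0.024, θ₁=0.017, ω₁=0.068, θ₂=0.010, ω₂=0.019, θ₃=0.009, ω₃=-0.002
apply F[14]=+2.412 → step 15: x=-0.026, v=-0.001, θ₁=0.018, ω₁=0.049, θ₂=0.010, ω₂=0.014, θ₃=0.009, ω₃=-0.003
apply F[15]=+2.353 → step 16: x=-0.026, v=0.021, θ₁=0.018, ω₁=0.031, θ₂=0.011, ω₂=0.009, θ₃=0.009, ω₃=-0.004
apply F[16]=+2.259 → step 17: x=-0.025, v=0.042, θ₁=0.019, ω₁=0.014, θ₂=0.011, ω₂=0.004, θ₃=0.009, ω₃=-0.006
apply F[17]=+2.139 → step 18: x=-0.024, v=0.062, θ₁=0.019, ω₁=-0.001, θ₂=0.011, ω₂=-0.001, θ₃=0.009, ω₃=-0.008
apply F[18]=+1.998 → step 19: x=-0.023, v=0.081, θ₁=0.019, ω₁=-0.014, θ₂=0.011, ω₂=-0.006, θ₃=0.009, ω₃=-0.010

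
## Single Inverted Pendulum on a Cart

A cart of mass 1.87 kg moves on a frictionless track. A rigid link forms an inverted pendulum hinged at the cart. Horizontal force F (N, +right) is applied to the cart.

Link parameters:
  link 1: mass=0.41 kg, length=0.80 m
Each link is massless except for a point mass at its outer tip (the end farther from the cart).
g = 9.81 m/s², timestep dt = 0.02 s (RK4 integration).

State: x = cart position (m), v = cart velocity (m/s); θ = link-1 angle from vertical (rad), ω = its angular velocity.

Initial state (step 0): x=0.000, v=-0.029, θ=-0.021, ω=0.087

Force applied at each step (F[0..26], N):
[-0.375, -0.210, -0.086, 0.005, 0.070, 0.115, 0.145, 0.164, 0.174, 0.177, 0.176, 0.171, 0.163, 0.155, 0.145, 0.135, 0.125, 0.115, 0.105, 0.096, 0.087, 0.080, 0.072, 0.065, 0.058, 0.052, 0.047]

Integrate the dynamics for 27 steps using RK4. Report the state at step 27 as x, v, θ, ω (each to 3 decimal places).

Answer: x=-0.009, v=0.001, θ=-0.001, ω=0.005

Derivation:
apply F[0]=-0.375 → step 1: x=-0.001, v=-0.032, θ=-0.019, ω=0.086
apply F[1]=-0.210 → step 2: x=-0.001, v=-0.034, θ=-0.018, ω=0.083
apply F[2]=-0.086 → step 3: x=-0.002, v=-0.034, θ=-0.016, ω=0.079
apply F[3]=+0.005 → step 4: x=-0.003, v=-0.033, θ=-0.014, ω=0.075
apply F[4]=+0.070 → step 5: x=-0.003, v=-0.032, θ=-0.013, ω=0.070
apply F[5]=+0.115 → step 6: x=-0.004, v=-0.030, θ=-0.012, ω=0.065
apply F[6]=+0.145 → step 7: x=-0.004, v=-0.028, θ=-0.010, ω=0.059
apply F[7]=+0.164 → step 8: x=-0.005, v=-0.026, θ=-0.009, ω=0.054
apply F[8]=+0.174 → step 9: x=-0.005, v=-0.024, θ=-0.008, ω=0.049
apply F[9]=+0.177 → step 10: x=-0.006, v=-0.021, θ=-0.007, ω=0.045
apply F[10]=+0.176 → step 11: x=-0.006, v=-0.019, θ=-0.006, ω=0.040
apply F[11]=+0.171 → step 12: x=-0.007, v=-0.017, θ=-0.006, ω=0.036
apply F[12]=+0.163 → step 13: x=-0.007, v=-0.015, θ=-0.005, ω=0.032
apply F[13]=+0.155 → step 14: x=-0.007, v=-0.013, θ=-0.004, ω=0.029
apply F[14]=+0.145 → step 15: x=-0.008, v=-0.012, θ=-0.004, ω=0.026
apply F[15]=+0.135 → step 16: x=-0.008, v=-0.010, θ=-0.003, ω=0.023
apply F[16]=+0.125 → step 17: x=-0.008, v=-0.008, θ=-0.003, ω=0.020
apply F[17]=+0.115 → step 18: x=-0.008, v=-0.007, θ=-0.003, ω=0.018
apply F[18]=+0.105 → step 19: x=-0.008, v=-0.006, θ=-0.002, ω=0.016
apply F[19]=+0.096 → step 20: x=-0.008, v=-0.005, θ=-0.002, ω=0.014
apply F[20]=+0.087 → step 21: x=-0.008, v=-0.004, θ=-0.002, ω=0.012
apply F[21]=+0.080 → step 22: x=-0.008, v=-0.003, θ=-0.001, ω=0.011
apply F[22]=+0.072 → step 23: x=-0.009, v=-0.002, θ=-0.001, ω=0.009
apply F[23]=+0.065 → step 24: x=-0.009, v=-0.001, θ=-0.001, ω=0.008
apply F[24]=+0.058 → step 25: x=-0.009, v=-0.001, θ=-0.001, ω=0.007
apply F[25]=+0.052 → step 26: x=-0.009, v=-0.000, θ=-0.001, ω=0.006
apply F[26]=+0.047 → step 27: x=-0.009, v=0.001, θ=-0.001, ω=0.005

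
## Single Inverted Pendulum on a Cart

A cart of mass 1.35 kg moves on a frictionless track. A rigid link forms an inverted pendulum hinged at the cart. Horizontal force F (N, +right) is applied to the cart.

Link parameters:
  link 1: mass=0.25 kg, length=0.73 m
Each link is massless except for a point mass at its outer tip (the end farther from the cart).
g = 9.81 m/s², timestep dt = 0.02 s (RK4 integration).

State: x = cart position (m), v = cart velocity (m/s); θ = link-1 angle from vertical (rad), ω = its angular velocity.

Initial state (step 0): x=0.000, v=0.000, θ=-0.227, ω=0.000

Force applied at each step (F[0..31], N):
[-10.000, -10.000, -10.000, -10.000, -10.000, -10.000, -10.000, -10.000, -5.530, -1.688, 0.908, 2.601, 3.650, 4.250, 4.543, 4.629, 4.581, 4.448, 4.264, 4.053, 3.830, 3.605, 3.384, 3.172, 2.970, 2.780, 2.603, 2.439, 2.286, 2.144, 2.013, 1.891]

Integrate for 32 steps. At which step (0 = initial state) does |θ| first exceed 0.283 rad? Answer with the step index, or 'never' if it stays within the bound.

apply F[0]=-10.000 → step 1: x=-0.001, v=-0.139, θ=-0.226, ω=0.125
apply F[1]=-10.000 → step 2: x=-0.006, v=-0.278, θ=-0.222, ω=0.251
apply F[2]=-10.000 → step 3: x=-0.013, v=-0.417, θ=-0.216, ω=0.379
apply F[3]=-10.000 → step 4: x=-0.022, v=-0.557, θ=-0.207, ω=0.509
apply F[4]=-10.000 → step 5: x=-0.035, v=-0.697, θ=-0.195, ω=0.644
apply F[5]=-10.000 → step 6: x=-0.050, v=-0.838, θ=-0.181, ω=0.783
apply F[6]=-10.000 → step 7: x=-0.068, v=-0.979, θ=-0.164, ω=0.928
apply F[7]=-10.000 → step 8: x=-0.089, v=-1.122, θ=-0.144, ω=1.079
apply F[8]=-5.530 → step 9: x=-0.113, v=-1.199, θ=-0.122, ω=1.149
apply F[9]=-1.688 → step 10: x=-0.137, v=-1.221, θ=-0.099, ω=1.148
apply F[10]=+0.908 → step 11: x=-0.161, v=-1.204, θ=-0.076, ω=1.103
apply F[11]=+2.601 → step 12: x=-0.185, v=-1.164, θ=-0.055, ω=1.030
apply F[12]=+3.650 → step 13: x=-0.207, v=-1.108, θ=-0.035, ω=0.941
apply F[13]=+4.250 → step 14: x=-0.229, v=-1.044, θ=-0.017, ω=0.847
apply F[14]=+4.543 → step 15: x=-0.249, v=-0.977, θ=-0.001, ω=0.752
apply F[15]=+4.629 → step 16: x=-0.268, v=-0.908, θ=0.013, ω=0.660
apply F[16]=+4.581 → step 17: x=-0.285, v=-0.841, θ=0.025, ω=0.573
apply F[17]=+4.448 → step 18: x=-0.302, v=-0.776, θ=0.036, ω=0.493
apply F[18]=+4.264 → step 19: x=-0.317, v=-0.715, θ=0.045, ω=0.419
apply F[19]=+4.053 → step 20: x=-0.330, v=-0.656, θ=0.053, ω=0.352
apply F[20]=+3.830 → step 21: x=-0.343, v=-0.602, θ=0.059, ω=0.293
apply F[21]=+3.605 → step 22: x=-0.354, v=-0.550, θ=0.064, ω=0.239
apply F[22]=+3.384 → step 23: x=-0.365, v=-0.503, θ=0.069, ω=0.192
apply F[23]=+3.172 → step 24: x=-0.374, v=-0.458, θ=0.072, ω=0.150
apply F[24]=+2.970 → step 25: x=-0.383, v=-0.417, θ=0.075, ω=0.114
apply F[25]=+2.780 → step 26: x=-0.391, v=-0.379, θ=0.077, ω=0.081
apply F[26]=+2.603 → step 27: x=-0.398, v=-0.343, θ=0.078, ω=0.053
apply F[27]=+2.439 → step 28: x=-0.405, v=-0.310, θ=0.079, ω=0.029
apply F[28]=+2.286 → step 29: x=-0.411, v=-0.279, θ=0.079, ω=0.008
apply F[29]=+2.144 → step 30: x=-0.416, v=-0.250, θ=0.079, ω=-0.010
apply F[30]=+2.013 → step 31: x=-0.421, v=-0.223, θ=0.079, ω=-0.026
apply F[31]=+1.891 → step 32: x=-0.425, v=-0.198, θ=0.078, ω=-0.039
max |θ| = 0.227 ≤ 0.283 over all 33 states.

Answer: never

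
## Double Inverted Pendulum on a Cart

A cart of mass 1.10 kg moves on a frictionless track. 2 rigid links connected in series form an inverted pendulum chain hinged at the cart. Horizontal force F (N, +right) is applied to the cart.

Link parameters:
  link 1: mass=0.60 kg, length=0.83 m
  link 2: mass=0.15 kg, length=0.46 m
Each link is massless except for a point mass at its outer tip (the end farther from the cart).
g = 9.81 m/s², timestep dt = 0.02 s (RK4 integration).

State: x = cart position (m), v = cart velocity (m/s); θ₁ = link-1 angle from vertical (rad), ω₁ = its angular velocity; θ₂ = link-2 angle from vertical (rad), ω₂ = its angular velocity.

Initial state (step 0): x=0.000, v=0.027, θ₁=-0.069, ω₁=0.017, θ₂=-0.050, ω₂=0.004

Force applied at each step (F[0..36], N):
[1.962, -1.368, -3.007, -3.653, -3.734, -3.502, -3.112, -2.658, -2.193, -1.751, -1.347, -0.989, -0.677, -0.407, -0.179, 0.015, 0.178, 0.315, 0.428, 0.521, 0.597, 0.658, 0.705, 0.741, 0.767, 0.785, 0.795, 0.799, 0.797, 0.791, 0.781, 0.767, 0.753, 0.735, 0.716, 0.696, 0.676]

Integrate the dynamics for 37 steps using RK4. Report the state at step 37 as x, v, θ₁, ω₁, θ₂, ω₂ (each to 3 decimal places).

Answer: x=-0.155, v=-0.108, θ₁=0.023, ω₁=0.010, θ₂=0.014, ω₂=0.033

Derivation:
apply F[0]=+1.962 → step 1: x=0.001, v=0.072, θ₁=-0.069, ω₁=-0.054, θ₂=-0.050, ω₂=0.014
apply F[1]=-1.368 → step 2: x=0.002, v=0.056, θ₁=-0.070, ω₁=-0.053, θ₂=-0.049, ω₂=0.025
apply F[2]=-3.007 → step 3: x=0.003, v=0.011, θ₁=-0.071, ω₁=-0.017, θ₂=-0.049, ω₂=0.037
apply F[3]=-3.653 → step 4: x=0.003, v=-0.046, θ₁=-0.071, ω₁=0.033, θ₂=-0.048, ω₂=0.049
apply F[4]=-3.734 → step 5: x=0.001, v=-0.104, θ₁=-0.070, ω₁=0.085, θ₂=-0.047, ω₂=0.061
apply F[5]=-3.502 → step 6: x=-0.002, v=-0.158, θ₁=-0.068, ω₁=0.133, θ₂=-0.046, ω₂=0.074
apply F[6]=-3.112 → step 7: x=-0.005, v=-0.206, θ₁=-0.065, ω₁=0.173, θ₂=-0.044, ω₂=0.085
apply F[7]=-2.658 → step 8: x=-0.010, v=-0.246, θ₁=-0.061, ω₁=0.205, θ₂=-0.042, ω₂=0.096
apply F[8]=-2.193 → step 9: x=-0.015, v=-0.278, θ₁=-0.056, ω₁=0.228, θ₂=-0.040, ω₂=0.105
apply F[9]=-1.751 → step 10: x=-0.021, v=-0.302, θ₁=-0.052, ω₁=0.244, θ₂=-0.038, ω₂=0.113
apply F[10]=-1.347 → step 11: x=-0.027, v=-0.320, θ₁=-0.047, ω₁=0.254, θ₂=-0.036, ω₂=0.120
apply F[11]=-0.989 → step 12: x=-0.033, v=-0.332, θ₁=-0.042, ω₁=0.257, θ₂=-0.033, ω₂=0.125
apply F[12]=-0.677 → step 13: x=-0.040, v=-0.339, θ₁=-0.037, ω₁=0.256, θ₂=-0.031, ω₂=0.129
apply F[13]=-0.407 → step 14: x=-0.047, v=-0.342, θ₁=-0.031, ω₁=0.251, θ₂=-0.028, ω₂=0.132
apply F[14]=-0.179 → step 15: x=-0.054, v=-0.342, θ₁=-0.027, ω₁=0.243, θ₂=-0.025, ω₂=0.133
apply F[15]=+0.015 → step 16: x=-0.061, v=-0.338, θ₁=-0.022, ω₁=0.233, θ₂=-0.023, ω₂=0.133
apply F[16]=+0.178 → step 17: x=-0.067, v=-0.332, θ₁=-0.017, ω₁=0.222, θ₂=-0.020, ω₂=0.132
apply F[17]=+0.315 → step 18: x=-0.074, v=-0.325, θ₁=-0.013, ω₁=0.209, θ₂=-0.017, ω₂=0.130
apply F[18]=+0.428 → step 19: x=-0.080, v=-0.315, θ₁=-0.009, ω₁=0.196, θ₂=-0.015, ω₂=0.127
apply F[19]=+0.521 → step 20: x=-0.087, v=-0.305, θ₁=-0.005, ω₁=0.182, θ₂=-0.012, ω₂=0.124
apply F[20]=+0.597 → step 21: x=-0.092, v=-0.294, θ₁=-0.002, ω₁=0.168, θ₂=-0.010, ω₂=0.120
apply F[21]=+0.658 → step 22: x=-0.098, v=-0.282, θ₁=0.002, ω₁=0.154, θ₂=-0.008, ω₂=0.115
apply F[22]=+0.705 → step 23: x=-0.104, v=-0.269, θ₁=0.005, ω₁=0.141, θ₂=-0.005, ω₂=0.110
apply F[23]=+0.741 → step 24: x=-0.109, v=-0.257, θ₁=0.007, ω₁=0.127, θ₂=-0.003, ω₂=0.104
apply F[24]=+0.767 → step 25: x=-0.114, v=-0.244, θ₁=0.010, ω₁=0.115, θ₂=-0.001, ω₂=0.099
apply F[25]=+0.785 → step 26: x=-0.119, v=-0.231, θ₁=0.012, ω₁=0.102, θ₂=0.001, ω₂=0.093
apply F[26]=+0.795 → step 27: x=-0.123, v=-0.218, θ₁=0.014, ω₁=0.091, θ₂=0.003, ω₂=0.087
apply F[27]=+0.799 → step 28: x=-0.127, v=-0.206, θ₁=0.015, ω₁=0.080, θ₂=0.004, ω₂=0.081
apply F[28]=+0.797 → step 29: x=-0.131, v=-0.193, θ₁=0.017, ω₁=0.069, θ₂=0.006, ω₂=0.075
apply F[29]=+0.791 → step 30: x=-0.135, v=-0.181, θ₁=0.018, ω₁=0.060, θ₂=0.007, ω₂=0.069
apply F[30]=+0.781 → step 31: x=-0.139, v=-0.170, θ₁=0.019, ω₁=0.051, θ₂=0.009, ω₂=0.064
apply F[31]=+0.767 → step 32: x=-0.142, v=-0.158, θ₁=0.020, ω₁=0.042, θ₂=0.010, ω₂=0.058
apply F[32]=+0.753 → step 33: x=-0.145, v=-0.148, θ₁=0.021, ω₁=0.035, θ₂=0.011, ω₂=0.052
apply F[33]=+0.735 → step 34: x=-0.148, v=-0.137, θ₁=0.022, ω₁=0.028, θ₂=0.012, ω₂=0.047
apply F[34]=+0.716 → step 35: x=-0.151, v=-0.127, θ₁=0.022, ω₁=0.021, θ₂=0.013, ω₂=0.042
apply F[35]=+0.696 → step 36: x=-0.153, v=-0.117, θ₁=0.023, ω₁=0.015, θ₂=0.014, ω₂=0.037
apply F[36]=+0.676 → step 37: x=-0.155, v=-0.108, θ₁=0.023, ω₁=0.010, θ₂=0.014, ω₂=0.033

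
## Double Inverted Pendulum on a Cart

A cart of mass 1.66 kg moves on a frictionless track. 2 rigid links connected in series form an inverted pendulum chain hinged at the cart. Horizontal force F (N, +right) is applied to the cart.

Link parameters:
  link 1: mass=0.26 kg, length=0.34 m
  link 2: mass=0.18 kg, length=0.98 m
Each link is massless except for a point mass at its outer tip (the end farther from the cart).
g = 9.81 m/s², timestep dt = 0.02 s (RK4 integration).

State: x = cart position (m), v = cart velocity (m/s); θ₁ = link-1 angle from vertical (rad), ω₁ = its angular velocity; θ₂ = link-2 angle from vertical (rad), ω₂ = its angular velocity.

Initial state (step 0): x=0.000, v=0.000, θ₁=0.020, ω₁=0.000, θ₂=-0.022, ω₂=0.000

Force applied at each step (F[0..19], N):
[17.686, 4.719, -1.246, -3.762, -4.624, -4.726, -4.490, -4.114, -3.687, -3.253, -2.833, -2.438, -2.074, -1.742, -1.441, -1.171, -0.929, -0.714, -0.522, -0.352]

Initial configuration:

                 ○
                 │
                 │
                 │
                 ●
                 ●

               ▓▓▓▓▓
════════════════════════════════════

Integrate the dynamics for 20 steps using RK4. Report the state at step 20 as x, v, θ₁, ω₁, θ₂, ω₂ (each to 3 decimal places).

Answer: x=-0.012, v=-0.227, θ₁=-0.020, ω₁=0.191, θ₂=-0.015, ω₂=0.075

Derivation:
apply F[0]=+17.686 → step 1: x=0.002, v=0.212, θ₁=0.014, ω₁=-0.597, θ₂=-0.022, ω₂=-0.014
apply F[1]=+4.719 → step 2: x=0.007, v=0.269, θ₁=0.001, ω₁=-0.747, θ₂=-0.023, ω₂=-0.024
apply F[2]=-1.246 → step 3: x=0.012, v=0.254, θ₁=-0.014, ω₁=-0.702, θ₂=-0.023, ω₂=-0.029
apply F[3]=-3.762 → step 4: x=0.017, v=0.210, θ₁=-0.027, ω₁=-0.582, θ₂=-0.024, ω₂=-0.030
apply F[4]=-4.624 → step 5: x=0.020, v=0.156, θ₁=-0.037, ω₁=-0.445, θ₂=-0.024, ω₂=-0.027
apply F[5]=-4.726 → step 6: x=0.023, v=0.101, θ₁=-0.044, ω₁=-0.314, θ₂=-0.025, ω₂=-0.022
apply F[6]=-4.490 → step 7: x=0.025, v=0.049, θ₁=-0.050, ω₁=-0.198, θ₂=-0.025, ω₂=-0.014
apply F[7]=-4.114 → step 8: x=0.025, v=0.002, θ₁=-0.053, ω₁=-0.101, θ₂=-0.025, ω₂=-0.005
apply F[8]=-3.687 → step 9: x=0.025, v=-0.039, θ₁=-0.054, ω₁=-0.021, θ₂=-0.025, ω₂=0.004
apply F[9]=-3.253 → step 10: x=0.023, v=-0.076, θ₁=-0.054, ω₁=0.044, θ₂=-0.025, ω₂=0.014
apply F[10]=-2.833 → step 11: x=0.022, v=-0.107, θ₁=-0.052, ω₁=0.094, θ₂=-0.025, ω₂=0.024
apply F[11]=-2.438 → step 12: x=0.019, v=-0.134, θ₁=-0.050, ω₁=0.132, θ₂=-0.024, ω₂=0.033
apply F[12]=-2.074 → step 13: x=0.016, v=-0.156, θ₁=-0.047, ω₁=0.160, θ₂=-0.023, ω₂=0.041
apply F[13]=-1.742 → step 14: x=0.013, v=-0.175, θ₁=-0.044, ω₁=0.180, θ₂=-0.023, ω₂=0.049
apply F[14]=-1.441 → step 15: x=0.009, v=-0.190, θ₁=-0.040, ω₁=0.193, θ₂=-0.021, ω₂=0.055
apply F[15]=-1.171 → step 16: x=0.005, v=-0.202, θ₁=-0.036, ω₁=0.200, θ₂=-0.020, ω₂=0.061
apply F[16]=-0.929 → step 17: x=0.001, v=-0.212, θ₁=-0.032, ω₁=0.202, θ₂=-0.019, ω₂=0.066
apply F[17]=-0.714 → step 18: x=-0.003, v=-0.219, θ₁=-0.028, ω₁=0.201, θ₂=-0.018, ω₂=0.070
apply F[18]=-0.522 → step 19: x=-0.007, v=-0.224, θ₁=-0.024, ω₁=0.197, θ₂=-0.016, ω₂=0.073
apply F[19]=-0.352 → step 20: x=-0.012, v=-0.227, θ₁=-0.020, ω₁=0.191, θ₂=-0.015, ω₂=0.075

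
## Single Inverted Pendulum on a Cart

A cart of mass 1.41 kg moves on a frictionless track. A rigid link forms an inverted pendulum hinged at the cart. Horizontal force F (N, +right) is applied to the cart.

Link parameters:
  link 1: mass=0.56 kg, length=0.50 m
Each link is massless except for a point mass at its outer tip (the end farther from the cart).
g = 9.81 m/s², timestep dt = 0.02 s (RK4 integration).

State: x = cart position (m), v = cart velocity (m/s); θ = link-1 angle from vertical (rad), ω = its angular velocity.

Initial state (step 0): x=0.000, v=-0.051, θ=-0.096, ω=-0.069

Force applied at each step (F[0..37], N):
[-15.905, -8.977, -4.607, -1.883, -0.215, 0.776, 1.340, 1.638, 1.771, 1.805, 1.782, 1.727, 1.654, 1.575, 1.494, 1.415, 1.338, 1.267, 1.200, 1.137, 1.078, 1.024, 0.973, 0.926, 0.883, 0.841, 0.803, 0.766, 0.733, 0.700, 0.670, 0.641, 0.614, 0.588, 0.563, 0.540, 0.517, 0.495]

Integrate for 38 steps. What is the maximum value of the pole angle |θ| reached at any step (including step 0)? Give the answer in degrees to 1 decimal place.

apply F[0]=-15.905 → step 1: x=-0.003, v=-0.268, θ=-0.093, ω=0.327
apply F[1]=-8.977 → step 2: x=-0.010, v=-0.389, θ=-0.085, ω=0.531
apply F[2]=-4.607 → step 3: x=-0.018, v=-0.448, θ=-0.073, ω=0.618
apply F[3]=-1.883 → step 4: x=-0.027, v=-0.469, θ=-0.061, ω=0.634
apply F[4]=-0.215 → step 5: x=-0.037, v=-0.468, θ=-0.048, ω=0.611
apply F[5]=+0.776 → step 6: x=-0.046, v=-0.454, θ=-0.037, ω=0.565
apply F[6]=+1.340 → step 7: x=-0.055, v=-0.432, θ=-0.026, ω=0.510
apply F[7]=+1.638 → step 8: x=-0.063, v=-0.408, θ=-0.016, ω=0.452
apply F[8]=+1.771 → step 9: x=-0.071, v=-0.382, θ=-0.008, ω=0.396
apply F[9]=+1.805 → step 10: x=-0.078, v=-0.356, θ=-0.000, ω=0.342
apply F[10]=+1.782 → step 11: x=-0.085, v=-0.331, θ=0.006, ω=0.293
apply F[11]=+1.727 → step 12: x=-0.092, v=-0.307, θ=0.011, ω=0.249
apply F[12]=+1.654 → step 13: x=-0.098, v=-0.284, θ=0.016, ω=0.209
apply F[13]=+1.575 → step 14: x=-0.103, v=-0.263, θ=0.020, ω=0.175
apply F[14]=+1.494 → step 15: x=-0.108, v=-0.244, θ=0.023, ω=0.144
apply F[15]=+1.415 → step 16: x=-0.113, v=-0.226, θ=0.025, ω=0.117
apply F[16]=+1.338 → step 17: x=-0.117, v=-0.209, θ=0.028, ω=0.094
apply F[17]=+1.267 → step 18: x=-0.121, v=-0.193, θ=0.029, ω=0.073
apply F[18]=+1.200 → step 19: x=-0.125, v=-0.178, θ=0.031, ω=0.056
apply F[19]=+1.137 → step 20: x=-0.128, v=-0.165, θ=0.032, ω=0.041
apply F[20]=+1.078 → step 21: x=-0.131, v=-0.152, θ=0.032, ω=0.027
apply F[21]=+1.024 → step 22: x=-0.134, v=-0.140, θ=0.033, ω=0.016
apply F[22]=+0.973 → step 23: x=-0.137, v=-0.129, θ=0.033, ω=0.007
apply F[23]=+0.926 → step 24: x=-0.140, v=-0.118, θ=0.033, ω=-0.002
apply F[24]=+0.883 → step 25: x=-0.142, v=-0.108, θ=0.033, ω=-0.009
apply F[25]=+0.841 → step 26: x=-0.144, v=-0.099, θ=0.033, ω=-0.015
apply F[26]=+0.803 → step 27: x=-0.146, v=-0.090, θ=0.032, ω=-0.020
apply F[27]=+0.766 → step 28: x=-0.147, v=-0.081, θ=0.032, ω=-0.024
apply F[28]=+0.733 → step 29: x=-0.149, v=-0.074, θ=0.031, ω=-0.027
apply F[29]=+0.700 → step 30: x=-0.150, v=-0.066, θ=0.031, ω=-0.030
apply F[30]=+0.670 → step 31: x=-0.152, v=-0.059, θ=0.030, ω=-0.032
apply F[31]=+0.641 → step 32: x=-0.153, v=-0.052, θ=0.029, ω=-0.034
apply F[32]=+0.614 → step 33: x=-0.154, v=-0.046, θ=0.029, ω=-0.036
apply F[33]=+0.588 → step 34: x=-0.155, v=-0.040, θ=0.028, ω=-0.037
apply F[34]=+0.563 → step 35: x=-0.155, v=-0.034, θ=0.027, ω=-0.038
apply F[35]=+0.540 → step 36: x=-0.156, v=-0.028, θ=0.027, ω=-0.038
apply F[36]=+0.517 → step 37: x=-0.156, v=-0.023, θ=0.026, ω=-0.039
apply F[37]=+0.495 → step 38: x=-0.157, v=-0.018, θ=0.025, ω=-0.039
Max |angle| over trajectory = 0.096 rad = 5.5°.

Answer: 5.5°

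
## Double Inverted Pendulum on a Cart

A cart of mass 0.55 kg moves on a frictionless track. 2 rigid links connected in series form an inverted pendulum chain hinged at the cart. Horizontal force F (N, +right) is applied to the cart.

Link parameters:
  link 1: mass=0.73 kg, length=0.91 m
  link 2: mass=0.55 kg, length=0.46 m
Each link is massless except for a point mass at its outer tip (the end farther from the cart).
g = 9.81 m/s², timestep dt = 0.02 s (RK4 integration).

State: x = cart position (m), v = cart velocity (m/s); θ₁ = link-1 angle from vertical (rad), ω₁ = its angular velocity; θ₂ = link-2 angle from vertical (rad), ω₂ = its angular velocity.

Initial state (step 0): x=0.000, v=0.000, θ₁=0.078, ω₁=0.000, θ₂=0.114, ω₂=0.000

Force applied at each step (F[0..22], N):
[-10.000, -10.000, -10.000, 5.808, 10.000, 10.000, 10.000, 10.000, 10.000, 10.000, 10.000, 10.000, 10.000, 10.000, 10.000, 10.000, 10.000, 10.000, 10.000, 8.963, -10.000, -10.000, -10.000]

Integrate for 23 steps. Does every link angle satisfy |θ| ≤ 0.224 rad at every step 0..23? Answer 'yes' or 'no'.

apply F[0]=-10.000 → step 1: x=-0.004, v=-0.394, θ₁=0.082, ω₁=0.444, θ₂=0.114, ω₂=0.021
apply F[1]=-10.000 → step 2: x=-0.016, v=-0.789, θ₁=0.096, ω₁=0.892, θ₂=0.115, ω₂=0.037
apply F[2]=-10.000 → step 3: x=-0.035, v=-1.184, θ₁=0.118, ω₁=1.346, θ₂=0.116, ω₂=0.041
apply F[3]=+5.808 → step 4: x=-0.058, v=-1.029, θ₁=0.144, ω₁=1.208, θ₂=0.116, ω₂=0.031
apply F[4]=+10.000 → step 5: x=-0.075, v=-0.743, θ₁=0.165, ω₁=0.937, θ₂=0.117, ω₂=-0.001
apply F[5]=+10.000 → step 6: x=-0.087, v=-0.471, θ₁=0.181, ω₁=0.691, θ₂=0.116, ω₂=-0.050
apply F[6]=+10.000 → step 7: x=-0.094, v=-0.209, θ₁=0.193, ω₁=0.462, θ₂=0.115, ω₂=-0.115
apply F[7]=+10.000 → step 8: x=-0.096, v=0.046, θ₁=0.200, ω₁=0.246, θ₂=0.112, ω₂=-0.191
apply F[8]=+10.000 → step 9: x=-0.092, v=0.297, θ₁=0.203, ω₁=0.036, θ₂=0.107, ω₂=-0.275
apply F[9]=+10.000 → step 10: x=-0.084, v=0.549, θ₁=0.201, ω₁=-0.171, θ₂=0.101, ω₂=-0.365
apply F[10]=+10.000 → step 11: x=-0.070, v=0.802, θ₁=0.196, ω₁=-0.382, θ₂=0.092, ω₂=-0.458
apply F[11]=+10.000 → step 12: x=-0.052, v=1.062, θ₁=0.186, ω₁=-0.602, θ₂=0.082, ω₂=-0.551
apply F[12]=+10.000 → step 13: x=-0.028, v=1.331, θ₁=0.172, ω₁=-0.835, θ₂=0.070, ω₂=-0.640
apply F[13]=+10.000 → step 14: x=0.002, v=1.612, θ₁=0.152, ω₁=-1.088, θ₂=0.057, ω₂=-0.722
apply F[14]=+10.000 → step 15: x=0.037, v=1.909, θ₁=0.128, ω₁=-1.365, θ₂=0.041, ω₂=-0.794
apply F[15]=+10.000 → step 16: x=0.078, v=2.224, θ₁=0.098, ω₁=-1.672, θ₂=0.025, ω₂=-0.850
apply F[16]=+10.000 → step 17: x=0.126, v=2.558, θ₁=0.061, ω₁=-2.013, θ₂=0.008, ω₂=-0.888
apply F[17]=+10.000 → step 18: x=0.180, v=2.911, θ₁=0.017, ω₁=-2.388, θ₂=-0.010, ω₂=-0.907
apply F[18]=+10.000 → step 19: x=0.242, v=3.275, θ₁=-0.035, ω₁=-2.789, θ₂=-0.029, ω₂=-0.911
apply F[19]=+8.963 → step 20: x=0.311, v=3.602, θ₁=-0.094, ω₁=-3.161, θ₂=-0.047, ω₂=-0.910
apply F[20]=-10.000 → step 21: x=0.380, v=3.259, θ₁=-0.154, ω₁=-2.819, θ₂=-0.065, ω₂=-0.891
apply F[21]=-10.000 → step 22: x=0.442, v=2.945, θ₁=-0.207, ω₁=-2.528, θ₂=-0.082, ω₂=-0.843
apply F[22]=-10.000 → step 23: x=0.498, v=2.660, θ₁=-0.256, ω₁=-2.289, θ₂=-0.098, ω₂=-0.764
Max |angle| over trajectory = 0.256 rad; bound = 0.224 → exceeded.

Answer: no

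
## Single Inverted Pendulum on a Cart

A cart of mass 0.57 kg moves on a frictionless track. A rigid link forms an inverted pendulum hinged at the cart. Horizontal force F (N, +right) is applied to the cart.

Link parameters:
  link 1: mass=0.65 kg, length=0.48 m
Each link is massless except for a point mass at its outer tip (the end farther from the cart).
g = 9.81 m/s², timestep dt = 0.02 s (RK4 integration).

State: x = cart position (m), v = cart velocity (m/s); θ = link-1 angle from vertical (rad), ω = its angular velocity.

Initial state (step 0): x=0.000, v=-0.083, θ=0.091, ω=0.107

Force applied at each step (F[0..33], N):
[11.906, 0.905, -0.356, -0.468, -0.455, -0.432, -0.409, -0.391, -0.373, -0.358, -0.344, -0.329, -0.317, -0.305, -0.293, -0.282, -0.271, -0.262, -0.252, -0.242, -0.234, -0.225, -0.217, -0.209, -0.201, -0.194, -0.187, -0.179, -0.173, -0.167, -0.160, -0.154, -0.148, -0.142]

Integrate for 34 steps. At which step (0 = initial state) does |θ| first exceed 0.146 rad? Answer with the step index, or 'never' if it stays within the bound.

Answer: never

Derivation:
apply F[0]=+11.906 → step 1: x=0.002, v=0.311, θ=0.085, ω=-0.675
apply F[1]=+0.905 → step 2: x=0.009, v=0.326, θ=0.072, ω=-0.673
apply F[2]=-0.356 → step 3: x=0.015, v=0.299, θ=0.059, ω=-0.591
apply F[3]=-0.468 → step 4: x=0.021, v=0.271, θ=0.048, ω=-0.510
apply F[4]=-0.455 → step 5: x=0.026, v=0.246, θ=0.039, ω=-0.439
apply F[5]=-0.432 → step 6: x=0.030, v=0.223, θ=0.031, ω=-0.378
apply F[6]=-0.409 → step 7: x=0.035, v=0.202, θ=0.024, ω=-0.324
apply F[7]=-0.391 → step 8: x=0.039, v=0.184, θ=0.018, ω=-0.278
apply F[8]=-0.373 → step 9: x=0.042, v=0.168, θ=0.012, ω=-0.238
apply F[9]=-0.358 → step 10: x=0.045, v=0.153, θ=0.008, ω=-0.203
apply F[10]=-0.344 → step 11: x=0.048, v=0.140, θ=0.004, ω=-0.172
apply F[11]=-0.329 → step 12: x=0.051, v=0.127, θ=0.001, ω=-0.146
apply F[12]=-0.317 → step 13: x=0.053, v=0.116, θ=-0.002, ω=-0.123
apply F[13]=-0.305 → step 14: x=0.056, v=0.106, θ=-0.004, ω=-0.103
apply F[14]=-0.293 → step 15: x=0.058, v=0.097, θ=-0.006, ω=-0.086
apply F[15]=-0.282 → step 16: x=0.059, v=0.089, θ=-0.007, ω=-0.071
apply F[16]=-0.271 → step 17: x=0.061, v=0.081, θ=-0.009, ω=-0.058
apply F[17]=-0.262 → step 18: x=0.063, v=0.074, θ=-0.010, ω=-0.047
apply F[18]=-0.252 → step 19: x=0.064, v=0.067, θ=-0.010, ω=-0.037
apply F[19]=-0.242 → step 20: x=0.065, v=0.061, θ=-0.011, ω=-0.029
apply F[20]=-0.234 → step 21: x=0.067, v=0.055, θ=-0.012, ω=-0.022
apply F[21]=-0.225 → step 22: x=0.068, v=0.050, θ=-0.012, ω=-0.015
apply F[22]=-0.217 → step 23: x=0.069, v=0.045, θ=-0.012, ω=-0.010
apply F[23]=-0.209 → step 24: x=0.069, v=0.041, θ=-0.012, ω=-0.006
apply F[24]=-0.201 → step 25: x=0.070, v=0.036, θ=-0.012, ω=-0.002
apply F[25]=-0.194 → step 26: x=0.071, v=0.032, θ=-0.012, ω=0.001
apply F[26]=-0.187 → step 27: x=0.071, v=0.028, θ=-0.012, ω=0.004
apply F[27]=-0.179 → step 28: x=0.072, v=0.025, θ=-0.012, ω=0.007
apply F[28]=-0.173 → step 29: x=0.072, v=0.022, θ=-0.012, ω=0.008
apply F[29]=-0.167 → step 30: x=0.073, v=0.018, θ=-0.012, ω=0.010
apply F[30]=-0.160 → step 31: x=0.073, v=0.016, θ=-0.012, ω=0.011
apply F[31]=-0.154 → step 32: x=0.073, v=0.013, θ=-0.011, ω=0.013
apply F[32]=-0.148 → step 33: x=0.074, v=0.010, θ=-0.011, ω=0.013
apply F[33]=-0.142 → step 34: x=0.074, v=0.008, θ=-0.011, ω=0.014
max |θ| = 0.091 ≤ 0.146 over all 35 states.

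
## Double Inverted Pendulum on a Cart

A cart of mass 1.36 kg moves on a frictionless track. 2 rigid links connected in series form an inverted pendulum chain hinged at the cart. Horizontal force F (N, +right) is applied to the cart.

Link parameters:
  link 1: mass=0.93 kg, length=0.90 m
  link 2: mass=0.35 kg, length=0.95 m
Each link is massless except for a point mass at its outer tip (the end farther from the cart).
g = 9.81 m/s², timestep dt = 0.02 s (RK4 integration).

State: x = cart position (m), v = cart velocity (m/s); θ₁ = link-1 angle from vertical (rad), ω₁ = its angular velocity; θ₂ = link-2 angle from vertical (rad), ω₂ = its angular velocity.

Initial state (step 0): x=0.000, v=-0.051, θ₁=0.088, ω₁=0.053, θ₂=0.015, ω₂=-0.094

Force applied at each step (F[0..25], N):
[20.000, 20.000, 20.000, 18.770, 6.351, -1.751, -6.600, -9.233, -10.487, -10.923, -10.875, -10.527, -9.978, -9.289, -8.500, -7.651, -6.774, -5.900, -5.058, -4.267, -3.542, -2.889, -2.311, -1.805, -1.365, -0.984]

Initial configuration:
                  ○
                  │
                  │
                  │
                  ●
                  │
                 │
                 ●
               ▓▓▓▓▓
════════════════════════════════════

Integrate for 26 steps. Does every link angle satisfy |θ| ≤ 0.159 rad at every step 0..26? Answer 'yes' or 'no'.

Answer: yes

Derivation:
apply F[0]=+20.000 → step 1: x=0.002, v=0.225, θ₁=0.086, ω₁=-0.227, θ₂=0.013, ω₂=-0.117
apply F[1]=+20.000 → step 2: x=0.009, v=0.502, θ₁=0.079, ω₁=-0.509, θ₂=0.010, ω₂=-0.140
apply F[2]=+20.000 → step 3: x=0.022, v=0.782, θ₁=0.066, ω₁=-0.798, θ₂=0.007, ω₂=-0.159
apply F[3]=+18.770 → step 4: x=0.040, v=1.048, θ₁=0.047, ω₁=-1.076, θ₂=0.004, ω₂=-0.173
apply F[4]=+6.351 → step 5: x=0.062, v=1.135, θ₁=0.025, ω₁=-1.163, θ₂=0.000, ω₂=-0.182
apply F[5]=-1.751 → step 6: x=0.084, v=1.107, θ₁=0.002, ω₁=-1.128, θ₂=-0.003, ω₂=-0.186
apply F[6]=-6.600 → step 7: x=0.106, v=1.012, θ₁=-0.020, ω₁=-1.024, θ₂=-0.007, ω₂=-0.185
apply F[7]=-9.233 → step 8: x=0.124, v=0.881, θ₁=-0.039, ω₁=-0.887, θ₂=-0.011, ω₂=-0.179
apply F[8]=-10.487 → step 9: x=0.141, v=0.735, θ₁=-0.055, ω₁=-0.738, θ₂=-0.014, ω₂=-0.170
apply F[9]=-10.923 → step 10: x=0.154, v=0.586, θ₁=-0.068, ω₁=-0.590, θ₂=-0.017, ω₂=-0.156
apply F[10]=-10.875 → step 11: x=0.164, v=0.440, θ₁=-0.079, ω₁=-0.449, θ₂=-0.020, ω₂=-0.140
apply F[11]=-10.527 → step 12: x=0.172, v=0.301, θ₁=-0.086, ω₁=-0.318, θ₂=-0.023, ω₂=-0.122
apply F[12]=-9.978 → step 13: x=0.176, v=0.172, θ₁=-0.091, ω₁=-0.200, θ₂=-0.025, ω₂=-0.103
apply F[13]=-9.289 → step 14: x=0.179, v=0.053, θ₁=-0.094, ω₁=-0.094, θ₂=-0.027, ω₂=-0.083
apply F[14]=-8.500 → step 15: x=0.179, v=-0.054, θ₁=-0.095, ω₁=-0.003, θ₂=-0.029, ω₂=-0.063
apply F[15]=-7.651 → step 16: x=0.176, v=-0.148, θ₁=-0.095, ω₁=0.075, θ₂=-0.030, ω₂=-0.044
apply F[16]=-6.774 → step 17: x=0.173, v=-0.230, θ₁=-0.092, ω₁=0.140, θ₂=-0.030, ω₂=-0.025
apply F[17]=-5.900 → step 18: x=0.167, v=-0.299, θ₁=-0.089, ω₁=0.192, θ₂=-0.031, ω₂=-0.008
apply F[18]=-5.058 → step 19: x=0.161, v=-0.357, θ₁=-0.085, ω₁=0.233, θ₂=-0.031, ω₂=0.009
apply F[19]=-4.267 → step 20: x=0.153, v=-0.405, θ₁=-0.080, ω₁=0.263, θ₂=-0.030, ω₂=0.024
apply F[20]=-3.542 → step 21: x=0.145, v=-0.443, θ₁=-0.075, ω₁=0.284, θ₂=-0.030, ω₂=0.037
apply F[21]=-2.889 → step 22: x=0.136, v=-0.472, θ₁=-0.069, ω₁=0.297, θ₂=-0.029, ω₂=0.049
apply F[22]=-2.311 → step 23: x=0.126, v=-0.494, θ₁=-0.063, ω₁=0.304, θ₂=-0.028, ω₂=0.060
apply F[23]=-1.805 → step 24: x=0.116, v=-0.509, θ₁=-0.057, ω₁=0.306, θ₂=-0.026, ω₂=0.069
apply F[24]=-1.365 → step 25: x=0.106, v=-0.520, θ₁=-0.051, ω₁=0.303, θ₂=-0.025, ω₂=0.077
apply F[25]=-0.984 → step 26: x=0.095, v=-0.525, θ₁=-0.045, ω₁=0.297, θ₂=-0.023, ω₂=0.083
Max |angle| over trajectory = 0.095 rad; bound = 0.159 → within bound.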